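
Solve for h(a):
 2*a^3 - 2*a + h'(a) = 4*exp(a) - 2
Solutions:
 h(a) = C1 - a^4/2 + a^2 - 2*a + 4*exp(a)


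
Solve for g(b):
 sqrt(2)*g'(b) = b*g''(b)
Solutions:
 g(b) = C1 + C2*b^(1 + sqrt(2))


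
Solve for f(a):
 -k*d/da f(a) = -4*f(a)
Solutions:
 f(a) = C1*exp(4*a/k)


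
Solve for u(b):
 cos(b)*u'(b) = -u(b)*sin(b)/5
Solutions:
 u(b) = C1*cos(b)^(1/5)


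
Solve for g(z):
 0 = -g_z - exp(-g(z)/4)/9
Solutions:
 g(z) = 4*log(C1 - z/36)


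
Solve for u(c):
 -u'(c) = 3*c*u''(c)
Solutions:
 u(c) = C1 + C2*c^(2/3)


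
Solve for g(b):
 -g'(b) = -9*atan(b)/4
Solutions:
 g(b) = C1 + 9*b*atan(b)/4 - 9*log(b^2 + 1)/8


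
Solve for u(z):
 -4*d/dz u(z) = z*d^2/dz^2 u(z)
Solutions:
 u(z) = C1 + C2/z^3


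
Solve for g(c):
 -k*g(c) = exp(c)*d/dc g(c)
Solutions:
 g(c) = C1*exp(k*exp(-c))


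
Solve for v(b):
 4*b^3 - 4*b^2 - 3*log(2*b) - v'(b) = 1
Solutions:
 v(b) = C1 + b^4 - 4*b^3/3 - 3*b*log(b) - b*log(8) + 2*b


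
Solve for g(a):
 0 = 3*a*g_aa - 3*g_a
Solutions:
 g(a) = C1 + C2*a^2


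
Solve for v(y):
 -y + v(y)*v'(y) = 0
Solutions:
 v(y) = -sqrt(C1 + y^2)
 v(y) = sqrt(C1 + y^2)


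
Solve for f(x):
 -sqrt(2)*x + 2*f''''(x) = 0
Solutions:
 f(x) = C1 + C2*x + C3*x^2 + C4*x^3 + sqrt(2)*x^5/240


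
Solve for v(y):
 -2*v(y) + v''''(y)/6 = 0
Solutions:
 v(y) = C1*exp(-sqrt(2)*3^(1/4)*y) + C2*exp(sqrt(2)*3^(1/4)*y) + C3*sin(sqrt(2)*3^(1/4)*y) + C4*cos(sqrt(2)*3^(1/4)*y)


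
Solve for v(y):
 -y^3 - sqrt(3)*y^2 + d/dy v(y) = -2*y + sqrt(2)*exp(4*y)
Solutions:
 v(y) = C1 + y^4/4 + sqrt(3)*y^3/3 - y^2 + sqrt(2)*exp(4*y)/4


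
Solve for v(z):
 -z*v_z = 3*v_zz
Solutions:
 v(z) = C1 + C2*erf(sqrt(6)*z/6)


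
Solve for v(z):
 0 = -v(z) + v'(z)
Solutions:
 v(z) = C1*exp(z)


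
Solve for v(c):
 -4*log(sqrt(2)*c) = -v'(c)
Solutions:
 v(c) = C1 + 4*c*log(c) - 4*c + c*log(4)


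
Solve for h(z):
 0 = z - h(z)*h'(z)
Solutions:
 h(z) = -sqrt(C1 + z^2)
 h(z) = sqrt(C1 + z^2)


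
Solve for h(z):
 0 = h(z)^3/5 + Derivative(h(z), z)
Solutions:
 h(z) = -sqrt(10)*sqrt(-1/(C1 - z))/2
 h(z) = sqrt(10)*sqrt(-1/(C1 - z))/2


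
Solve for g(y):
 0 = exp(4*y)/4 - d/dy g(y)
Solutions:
 g(y) = C1 + exp(4*y)/16


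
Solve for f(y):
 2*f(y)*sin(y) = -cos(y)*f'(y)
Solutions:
 f(y) = C1*cos(y)^2


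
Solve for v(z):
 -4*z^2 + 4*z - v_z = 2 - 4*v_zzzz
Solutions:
 v(z) = C1 + C4*exp(2^(1/3)*z/2) - 4*z^3/3 + 2*z^2 - 2*z + (C2*sin(2^(1/3)*sqrt(3)*z/4) + C3*cos(2^(1/3)*sqrt(3)*z/4))*exp(-2^(1/3)*z/4)


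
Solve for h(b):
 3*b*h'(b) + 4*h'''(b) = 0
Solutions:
 h(b) = C1 + Integral(C2*airyai(-6^(1/3)*b/2) + C3*airybi(-6^(1/3)*b/2), b)


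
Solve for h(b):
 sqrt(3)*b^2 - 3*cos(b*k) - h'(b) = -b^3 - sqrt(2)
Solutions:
 h(b) = C1 + b^4/4 + sqrt(3)*b^3/3 + sqrt(2)*b - 3*sin(b*k)/k


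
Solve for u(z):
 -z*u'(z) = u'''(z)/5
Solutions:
 u(z) = C1 + Integral(C2*airyai(-5^(1/3)*z) + C3*airybi(-5^(1/3)*z), z)


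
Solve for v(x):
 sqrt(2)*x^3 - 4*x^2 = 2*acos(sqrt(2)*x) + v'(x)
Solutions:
 v(x) = C1 + sqrt(2)*x^4/4 - 4*x^3/3 - 2*x*acos(sqrt(2)*x) + sqrt(2)*sqrt(1 - 2*x^2)


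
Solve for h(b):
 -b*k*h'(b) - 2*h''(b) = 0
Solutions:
 h(b) = Piecewise((-sqrt(pi)*C1*erf(b*sqrt(k)/2)/sqrt(k) - C2, (k > 0) | (k < 0)), (-C1*b - C2, True))


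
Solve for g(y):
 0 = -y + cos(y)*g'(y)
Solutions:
 g(y) = C1 + Integral(y/cos(y), y)


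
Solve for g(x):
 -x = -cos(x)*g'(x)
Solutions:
 g(x) = C1 + Integral(x/cos(x), x)


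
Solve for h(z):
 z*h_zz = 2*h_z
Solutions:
 h(z) = C1 + C2*z^3


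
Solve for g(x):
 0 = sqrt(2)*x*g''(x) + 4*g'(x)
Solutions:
 g(x) = C1 + C2*x^(1 - 2*sqrt(2))


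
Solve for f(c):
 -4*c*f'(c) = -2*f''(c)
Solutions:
 f(c) = C1 + C2*erfi(c)


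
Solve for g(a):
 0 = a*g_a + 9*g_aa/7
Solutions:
 g(a) = C1 + C2*erf(sqrt(14)*a/6)


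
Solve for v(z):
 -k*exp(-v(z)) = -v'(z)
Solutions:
 v(z) = log(C1 + k*z)


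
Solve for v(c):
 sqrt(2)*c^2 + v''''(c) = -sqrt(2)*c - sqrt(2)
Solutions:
 v(c) = C1 + C2*c + C3*c^2 + C4*c^3 - sqrt(2)*c^6/360 - sqrt(2)*c^5/120 - sqrt(2)*c^4/24


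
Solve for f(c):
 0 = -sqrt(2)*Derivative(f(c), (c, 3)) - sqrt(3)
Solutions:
 f(c) = C1 + C2*c + C3*c^2 - sqrt(6)*c^3/12


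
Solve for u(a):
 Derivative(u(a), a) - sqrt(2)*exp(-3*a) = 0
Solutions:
 u(a) = C1 - sqrt(2)*exp(-3*a)/3


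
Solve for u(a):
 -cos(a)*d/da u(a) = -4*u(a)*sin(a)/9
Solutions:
 u(a) = C1/cos(a)^(4/9)


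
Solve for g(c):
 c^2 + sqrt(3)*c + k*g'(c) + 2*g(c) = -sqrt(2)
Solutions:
 g(c) = C1*exp(-2*c/k) - c^2/2 + c*k/2 - sqrt(3)*c/2 - k^2/4 + sqrt(3)*k/4 - sqrt(2)/2


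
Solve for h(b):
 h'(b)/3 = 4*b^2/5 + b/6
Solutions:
 h(b) = C1 + 4*b^3/5 + b^2/4


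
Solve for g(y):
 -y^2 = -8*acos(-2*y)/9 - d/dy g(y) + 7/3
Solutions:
 g(y) = C1 + y^3/3 - 8*y*acos(-2*y)/9 + 7*y/3 - 4*sqrt(1 - 4*y^2)/9


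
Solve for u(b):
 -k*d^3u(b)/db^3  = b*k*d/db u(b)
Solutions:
 u(b) = C1 + Integral(C2*airyai(-b) + C3*airybi(-b), b)


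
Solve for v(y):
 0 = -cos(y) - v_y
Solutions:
 v(y) = C1 - sin(y)


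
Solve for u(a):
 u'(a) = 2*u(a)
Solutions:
 u(a) = C1*exp(2*a)


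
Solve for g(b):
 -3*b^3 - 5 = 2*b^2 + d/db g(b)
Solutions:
 g(b) = C1 - 3*b^4/4 - 2*b^3/3 - 5*b


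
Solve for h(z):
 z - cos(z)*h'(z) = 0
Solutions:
 h(z) = C1 + Integral(z/cos(z), z)


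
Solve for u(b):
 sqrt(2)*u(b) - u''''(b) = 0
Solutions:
 u(b) = C1*exp(-2^(1/8)*b) + C2*exp(2^(1/8)*b) + C3*sin(2^(1/8)*b) + C4*cos(2^(1/8)*b)


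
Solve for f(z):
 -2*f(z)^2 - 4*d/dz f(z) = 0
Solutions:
 f(z) = 2/(C1 + z)


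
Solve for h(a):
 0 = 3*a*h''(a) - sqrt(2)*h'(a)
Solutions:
 h(a) = C1 + C2*a^(sqrt(2)/3 + 1)


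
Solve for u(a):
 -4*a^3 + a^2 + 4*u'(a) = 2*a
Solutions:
 u(a) = C1 + a^4/4 - a^3/12 + a^2/4


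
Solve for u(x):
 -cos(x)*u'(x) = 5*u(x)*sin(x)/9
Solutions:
 u(x) = C1*cos(x)^(5/9)


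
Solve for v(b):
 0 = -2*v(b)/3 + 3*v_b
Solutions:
 v(b) = C1*exp(2*b/9)


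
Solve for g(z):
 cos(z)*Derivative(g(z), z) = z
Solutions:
 g(z) = C1 + Integral(z/cos(z), z)


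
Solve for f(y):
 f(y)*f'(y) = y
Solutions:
 f(y) = -sqrt(C1 + y^2)
 f(y) = sqrt(C1 + y^2)


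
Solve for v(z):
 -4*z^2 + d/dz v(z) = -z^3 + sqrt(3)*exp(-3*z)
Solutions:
 v(z) = C1 - z^4/4 + 4*z^3/3 - sqrt(3)*exp(-3*z)/3


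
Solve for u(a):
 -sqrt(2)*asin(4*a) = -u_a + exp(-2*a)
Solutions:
 u(a) = C1 + sqrt(2)*a*asin(4*a) + sqrt(2)*sqrt(1 - 16*a^2)/4 - exp(-2*a)/2


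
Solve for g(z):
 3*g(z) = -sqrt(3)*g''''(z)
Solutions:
 g(z) = (C1*sin(sqrt(2)*3^(1/8)*z/2) + C2*cos(sqrt(2)*3^(1/8)*z/2))*exp(-sqrt(2)*3^(1/8)*z/2) + (C3*sin(sqrt(2)*3^(1/8)*z/2) + C4*cos(sqrt(2)*3^(1/8)*z/2))*exp(sqrt(2)*3^(1/8)*z/2)


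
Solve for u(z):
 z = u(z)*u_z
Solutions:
 u(z) = -sqrt(C1 + z^2)
 u(z) = sqrt(C1 + z^2)


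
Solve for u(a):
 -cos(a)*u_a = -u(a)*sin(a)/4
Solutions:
 u(a) = C1/cos(a)^(1/4)


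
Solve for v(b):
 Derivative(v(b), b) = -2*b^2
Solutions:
 v(b) = C1 - 2*b^3/3


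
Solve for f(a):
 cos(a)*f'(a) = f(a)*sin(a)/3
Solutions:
 f(a) = C1/cos(a)^(1/3)


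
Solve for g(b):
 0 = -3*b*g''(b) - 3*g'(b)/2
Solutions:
 g(b) = C1 + C2*sqrt(b)


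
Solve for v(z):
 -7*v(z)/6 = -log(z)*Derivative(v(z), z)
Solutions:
 v(z) = C1*exp(7*li(z)/6)


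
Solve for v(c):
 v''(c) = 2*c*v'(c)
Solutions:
 v(c) = C1 + C2*erfi(c)


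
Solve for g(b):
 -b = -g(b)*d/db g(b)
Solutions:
 g(b) = -sqrt(C1 + b^2)
 g(b) = sqrt(C1 + b^2)


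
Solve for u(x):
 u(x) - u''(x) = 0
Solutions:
 u(x) = C1*exp(-x) + C2*exp(x)


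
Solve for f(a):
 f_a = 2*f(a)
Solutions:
 f(a) = C1*exp(2*a)


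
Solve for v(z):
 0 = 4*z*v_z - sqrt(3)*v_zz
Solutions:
 v(z) = C1 + C2*erfi(sqrt(2)*3^(3/4)*z/3)


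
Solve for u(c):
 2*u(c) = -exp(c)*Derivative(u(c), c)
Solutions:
 u(c) = C1*exp(2*exp(-c))


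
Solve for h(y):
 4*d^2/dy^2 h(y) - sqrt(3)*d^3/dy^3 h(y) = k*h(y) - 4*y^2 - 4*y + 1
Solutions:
 h(y) = C1*exp(y*(2^(2/3)*sqrt(3)*(81*k + sqrt((81*k - 128)^2 - 16384) - 128)^(1/3) - 3*2^(2/3)*I*(81*k + sqrt((81*k - 128)^2 - 16384) - 128)^(1/3) + 16*sqrt(3) - 384*2^(1/3)/((-sqrt(3) + 3*I)*(81*k + sqrt((81*k - 128)^2 - 16384) - 128)^(1/3)))/36) + C2*exp(y*(2^(2/3)*sqrt(3)*(81*k + sqrt((81*k - 128)^2 - 16384) - 128)^(1/3) + 3*2^(2/3)*I*(81*k + sqrt((81*k - 128)^2 - 16384) - 128)^(1/3) + 16*sqrt(3) + 384*2^(1/3)/((sqrt(3) + 3*I)*(81*k + sqrt((81*k - 128)^2 - 16384) - 128)^(1/3)))/36) + C3*exp(sqrt(3)*y*(-2^(2/3)*(81*k + sqrt((81*k - 128)^2 - 16384) - 128)^(1/3) + 8 - 32*2^(1/3)/(81*k + sqrt((81*k - 128)^2 - 16384) - 128)^(1/3))/18) + 4*y^2/k + 4*y/k - 1/k + 32/k^2


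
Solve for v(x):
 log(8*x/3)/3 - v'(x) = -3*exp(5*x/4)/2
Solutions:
 v(x) = C1 + x*log(x)/3 + x*(-log(3)/3 - 1/3 + log(2)) + 6*exp(5*x/4)/5


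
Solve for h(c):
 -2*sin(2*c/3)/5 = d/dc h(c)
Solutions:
 h(c) = C1 + 3*cos(2*c/3)/5


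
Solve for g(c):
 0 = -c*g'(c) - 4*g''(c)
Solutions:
 g(c) = C1 + C2*erf(sqrt(2)*c/4)


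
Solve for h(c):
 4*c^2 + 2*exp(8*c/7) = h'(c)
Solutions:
 h(c) = C1 + 4*c^3/3 + 7*exp(8*c/7)/4


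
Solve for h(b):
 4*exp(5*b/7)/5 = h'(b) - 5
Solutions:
 h(b) = C1 + 5*b + 28*exp(5*b/7)/25


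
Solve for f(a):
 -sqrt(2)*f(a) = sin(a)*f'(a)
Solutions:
 f(a) = C1*(cos(a) + 1)^(sqrt(2)/2)/(cos(a) - 1)^(sqrt(2)/2)


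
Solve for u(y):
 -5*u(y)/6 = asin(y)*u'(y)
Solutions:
 u(y) = C1*exp(-5*Integral(1/asin(y), y)/6)


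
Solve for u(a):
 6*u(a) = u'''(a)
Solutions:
 u(a) = C3*exp(6^(1/3)*a) + (C1*sin(2^(1/3)*3^(5/6)*a/2) + C2*cos(2^(1/3)*3^(5/6)*a/2))*exp(-6^(1/3)*a/2)


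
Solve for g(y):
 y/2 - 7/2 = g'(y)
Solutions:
 g(y) = C1 + y^2/4 - 7*y/2


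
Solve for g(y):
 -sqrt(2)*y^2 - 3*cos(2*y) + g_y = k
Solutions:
 g(y) = C1 + k*y + sqrt(2)*y^3/3 + 3*sin(2*y)/2


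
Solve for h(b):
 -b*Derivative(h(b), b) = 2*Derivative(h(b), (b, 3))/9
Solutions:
 h(b) = C1 + Integral(C2*airyai(-6^(2/3)*b/2) + C3*airybi(-6^(2/3)*b/2), b)


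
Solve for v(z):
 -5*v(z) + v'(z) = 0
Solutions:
 v(z) = C1*exp(5*z)


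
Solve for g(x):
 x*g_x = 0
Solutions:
 g(x) = C1


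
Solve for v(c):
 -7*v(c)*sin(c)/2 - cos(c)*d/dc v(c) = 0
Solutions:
 v(c) = C1*cos(c)^(7/2)


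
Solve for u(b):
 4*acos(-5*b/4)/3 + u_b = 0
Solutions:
 u(b) = C1 - 4*b*acos(-5*b/4)/3 - 4*sqrt(16 - 25*b^2)/15


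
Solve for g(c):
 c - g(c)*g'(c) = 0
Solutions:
 g(c) = -sqrt(C1 + c^2)
 g(c) = sqrt(C1 + c^2)


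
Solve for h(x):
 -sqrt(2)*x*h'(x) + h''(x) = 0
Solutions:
 h(x) = C1 + C2*erfi(2^(3/4)*x/2)


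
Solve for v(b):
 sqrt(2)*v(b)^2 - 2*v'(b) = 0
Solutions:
 v(b) = -2/(C1 + sqrt(2)*b)


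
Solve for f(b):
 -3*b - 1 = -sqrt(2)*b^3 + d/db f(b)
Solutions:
 f(b) = C1 + sqrt(2)*b^4/4 - 3*b^2/2 - b


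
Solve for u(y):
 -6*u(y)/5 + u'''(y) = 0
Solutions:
 u(y) = C3*exp(5^(2/3)*6^(1/3)*y/5) + (C1*sin(2^(1/3)*3^(5/6)*5^(2/3)*y/10) + C2*cos(2^(1/3)*3^(5/6)*5^(2/3)*y/10))*exp(-5^(2/3)*6^(1/3)*y/10)


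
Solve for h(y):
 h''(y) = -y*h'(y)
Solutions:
 h(y) = C1 + C2*erf(sqrt(2)*y/2)


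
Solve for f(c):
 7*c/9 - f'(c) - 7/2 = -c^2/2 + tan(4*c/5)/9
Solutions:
 f(c) = C1 + c^3/6 + 7*c^2/18 - 7*c/2 + 5*log(cos(4*c/5))/36


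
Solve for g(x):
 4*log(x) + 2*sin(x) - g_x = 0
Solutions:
 g(x) = C1 + 4*x*log(x) - 4*x - 2*cos(x)


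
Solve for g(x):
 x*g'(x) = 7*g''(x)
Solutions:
 g(x) = C1 + C2*erfi(sqrt(14)*x/14)


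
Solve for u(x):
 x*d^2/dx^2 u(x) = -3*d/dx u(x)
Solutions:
 u(x) = C1 + C2/x^2


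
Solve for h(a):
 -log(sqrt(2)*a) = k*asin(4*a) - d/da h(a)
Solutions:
 h(a) = C1 + a*log(a) - a + a*log(2)/2 + k*(a*asin(4*a) + sqrt(1 - 16*a^2)/4)


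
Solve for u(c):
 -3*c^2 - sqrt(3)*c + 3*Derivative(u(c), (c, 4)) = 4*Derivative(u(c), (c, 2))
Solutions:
 u(c) = C1 + C2*c + C3*exp(-2*sqrt(3)*c/3) + C4*exp(2*sqrt(3)*c/3) - c^4/16 - sqrt(3)*c^3/24 - 9*c^2/16


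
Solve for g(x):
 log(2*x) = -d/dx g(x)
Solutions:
 g(x) = C1 - x*log(x) - x*log(2) + x


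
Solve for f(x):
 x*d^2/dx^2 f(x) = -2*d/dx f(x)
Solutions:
 f(x) = C1 + C2/x


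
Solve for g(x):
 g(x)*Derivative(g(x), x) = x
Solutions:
 g(x) = -sqrt(C1 + x^2)
 g(x) = sqrt(C1 + x^2)


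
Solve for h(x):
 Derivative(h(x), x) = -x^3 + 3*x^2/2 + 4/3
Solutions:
 h(x) = C1 - x^4/4 + x^3/2 + 4*x/3


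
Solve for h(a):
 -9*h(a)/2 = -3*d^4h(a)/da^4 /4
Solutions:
 h(a) = C1*exp(-6^(1/4)*a) + C2*exp(6^(1/4)*a) + C3*sin(6^(1/4)*a) + C4*cos(6^(1/4)*a)


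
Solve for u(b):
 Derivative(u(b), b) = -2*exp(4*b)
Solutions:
 u(b) = C1 - exp(4*b)/2


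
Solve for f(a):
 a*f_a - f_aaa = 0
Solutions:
 f(a) = C1 + Integral(C2*airyai(a) + C3*airybi(a), a)


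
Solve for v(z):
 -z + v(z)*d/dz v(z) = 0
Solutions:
 v(z) = -sqrt(C1 + z^2)
 v(z) = sqrt(C1 + z^2)


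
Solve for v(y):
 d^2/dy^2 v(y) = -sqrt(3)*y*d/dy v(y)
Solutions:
 v(y) = C1 + C2*erf(sqrt(2)*3^(1/4)*y/2)


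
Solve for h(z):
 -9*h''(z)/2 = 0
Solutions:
 h(z) = C1 + C2*z


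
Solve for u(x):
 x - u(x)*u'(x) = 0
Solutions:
 u(x) = -sqrt(C1 + x^2)
 u(x) = sqrt(C1 + x^2)


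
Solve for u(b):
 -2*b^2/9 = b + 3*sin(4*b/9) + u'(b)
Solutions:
 u(b) = C1 - 2*b^3/27 - b^2/2 + 27*cos(4*b/9)/4


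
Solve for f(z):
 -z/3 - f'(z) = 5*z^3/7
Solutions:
 f(z) = C1 - 5*z^4/28 - z^2/6


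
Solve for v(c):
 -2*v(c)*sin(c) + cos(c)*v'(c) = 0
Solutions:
 v(c) = C1/cos(c)^2


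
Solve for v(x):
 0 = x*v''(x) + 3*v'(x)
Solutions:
 v(x) = C1 + C2/x^2


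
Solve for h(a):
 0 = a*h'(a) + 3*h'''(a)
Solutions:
 h(a) = C1 + Integral(C2*airyai(-3^(2/3)*a/3) + C3*airybi(-3^(2/3)*a/3), a)


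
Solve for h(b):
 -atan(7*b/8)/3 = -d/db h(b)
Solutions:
 h(b) = C1 + b*atan(7*b/8)/3 - 4*log(49*b^2 + 64)/21


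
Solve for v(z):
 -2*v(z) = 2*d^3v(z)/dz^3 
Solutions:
 v(z) = C3*exp(-z) + (C1*sin(sqrt(3)*z/2) + C2*cos(sqrt(3)*z/2))*exp(z/2)


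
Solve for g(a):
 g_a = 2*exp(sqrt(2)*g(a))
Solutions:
 g(a) = sqrt(2)*(2*log(-1/(C1 + 2*a)) - log(2))/4


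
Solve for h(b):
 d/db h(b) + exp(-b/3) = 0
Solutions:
 h(b) = C1 + 3*exp(-b/3)


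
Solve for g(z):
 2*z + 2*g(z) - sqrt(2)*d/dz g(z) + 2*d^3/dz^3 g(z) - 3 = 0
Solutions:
 g(z) = C1*exp(3^(1/3)*z*(2^(5/6)*3^(1/3)/(sqrt(3)*sqrt(27 - sqrt(2)) + 9)^(1/3) + 2^(2/3)*(sqrt(3)*sqrt(27 - sqrt(2)) + 9)^(1/3))/12)*sin(3^(1/6)*z*(-3*2^(5/6)/(sqrt(3)*sqrt(27 - sqrt(2)) + 9)^(1/3) + 6^(2/3)*(sqrt(3)*sqrt(27 - sqrt(2)) + 9)^(1/3))/12) + C2*exp(3^(1/3)*z*(2^(5/6)*3^(1/3)/(sqrt(3)*sqrt(27 - sqrt(2)) + 9)^(1/3) + 2^(2/3)*(sqrt(3)*sqrt(27 - sqrt(2)) + 9)^(1/3))/12)*cos(3^(1/6)*z*(-3*2^(5/6)/(sqrt(3)*sqrt(27 - sqrt(2)) + 9)^(1/3) + 6^(2/3)*(sqrt(3)*sqrt(27 - sqrt(2)) + 9)^(1/3))/12) + C3*exp(-3^(1/3)*z*(2^(5/6)*3^(1/3)/(sqrt(3)*sqrt(27 - sqrt(2)) + 9)^(1/3) + 2^(2/3)*(sqrt(3)*sqrt(27 - sqrt(2)) + 9)^(1/3))/6) - z - sqrt(2)/2 + 3/2


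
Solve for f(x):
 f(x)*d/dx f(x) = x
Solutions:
 f(x) = -sqrt(C1 + x^2)
 f(x) = sqrt(C1 + x^2)


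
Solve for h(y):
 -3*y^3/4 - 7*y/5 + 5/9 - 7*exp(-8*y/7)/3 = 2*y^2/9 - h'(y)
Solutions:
 h(y) = C1 + 3*y^4/16 + 2*y^3/27 + 7*y^2/10 - 5*y/9 - 49*exp(-8*y/7)/24


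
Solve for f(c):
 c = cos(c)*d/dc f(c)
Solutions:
 f(c) = C1 + Integral(c/cos(c), c)


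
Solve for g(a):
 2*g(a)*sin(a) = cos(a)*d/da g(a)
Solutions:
 g(a) = C1/cos(a)^2


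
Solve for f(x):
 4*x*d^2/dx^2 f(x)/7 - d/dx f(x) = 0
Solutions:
 f(x) = C1 + C2*x^(11/4)


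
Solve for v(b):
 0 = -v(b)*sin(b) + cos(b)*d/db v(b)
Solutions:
 v(b) = C1/cos(b)


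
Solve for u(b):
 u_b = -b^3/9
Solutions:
 u(b) = C1 - b^4/36


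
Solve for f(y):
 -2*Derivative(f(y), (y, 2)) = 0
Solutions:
 f(y) = C1 + C2*y


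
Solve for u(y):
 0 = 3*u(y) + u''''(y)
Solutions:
 u(y) = (C1*sin(sqrt(2)*3^(1/4)*y/2) + C2*cos(sqrt(2)*3^(1/4)*y/2))*exp(-sqrt(2)*3^(1/4)*y/2) + (C3*sin(sqrt(2)*3^(1/4)*y/2) + C4*cos(sqrt(2)*3^(1/4)*y/2))*exp(sqrt(2)*3^(1/4)*y/2)


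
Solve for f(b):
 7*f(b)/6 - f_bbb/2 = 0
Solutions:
 f(b) = C3*exp(3^(2/3)*7^(1/3)*b/3) + (C1*sin(3^(1/6)*7^(1/3)*b/2) + C2*cos(3^(1/6)*7^(1/3)*b/2))*exp(-3^(2/3)*7^(1/3)*b/6)


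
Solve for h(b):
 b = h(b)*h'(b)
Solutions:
 h(b) = -sqrt(C1 + b^2)
 h(b) = sqrt(C1 + b^2)


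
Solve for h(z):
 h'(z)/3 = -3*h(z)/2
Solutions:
 h(z) = C1*exp(-9*z/2)


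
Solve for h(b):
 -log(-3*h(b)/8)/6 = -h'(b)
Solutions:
 -6*Integral(1/(log(-_y) - 3*log(2) + log(3)), (_y, h(b))) = C1 - b


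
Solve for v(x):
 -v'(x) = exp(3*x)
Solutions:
 v(x) = C1 - exp(3*x)/3


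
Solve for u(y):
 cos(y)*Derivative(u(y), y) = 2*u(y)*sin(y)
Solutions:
 u(y) = C1/cos(y)^2


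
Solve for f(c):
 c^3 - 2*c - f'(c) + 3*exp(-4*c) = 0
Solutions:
 f(c) = C1 + c^4/4 - c^2 - 3*exp(-4*c)/4


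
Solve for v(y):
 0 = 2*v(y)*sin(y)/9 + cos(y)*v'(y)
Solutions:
 v(y) = C1*cos(y)^(2/9)


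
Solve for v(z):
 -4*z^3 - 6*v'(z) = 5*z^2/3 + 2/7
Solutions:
 v(z) = C1 - z^4/6 - 5*z^3/54 - z/21


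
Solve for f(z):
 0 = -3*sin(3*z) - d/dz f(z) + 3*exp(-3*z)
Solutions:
 f(z) = C1 + cos(3*z) - exp(-3*z)


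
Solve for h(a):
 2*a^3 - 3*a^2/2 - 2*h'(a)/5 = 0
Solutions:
 h(a) = C1 + 5*a^4/4 - 5*a^3/4


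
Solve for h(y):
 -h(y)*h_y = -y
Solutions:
 h(y) = -sqrt(C1 + y^2)
 h(y) = sqrt(C1 + y^2)


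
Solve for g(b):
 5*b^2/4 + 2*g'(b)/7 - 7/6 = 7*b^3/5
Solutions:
 g(b) = C1 + 49*b^4/40 - 35*b^3/24 + 49*b/12


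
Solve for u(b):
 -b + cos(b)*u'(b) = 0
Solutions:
 u(b) = C1 + Integral(b/cos(b), b)


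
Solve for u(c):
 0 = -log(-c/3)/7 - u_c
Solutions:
 u(c) = C1 - c*log(-c)/7 + c*(1 + log(3))/7


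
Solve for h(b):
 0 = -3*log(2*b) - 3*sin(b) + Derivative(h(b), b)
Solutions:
 h(b) = C1 + 3*b*log(b) - 3*b + 3*b*log(2) - 3*cos(b)


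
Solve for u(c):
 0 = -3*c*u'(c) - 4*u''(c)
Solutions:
 u(c) = C1 + C2*erf(sqrt(6)*c/4)


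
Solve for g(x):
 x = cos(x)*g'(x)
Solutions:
 g(x) = C1 + Integral(x/cos(x), x)


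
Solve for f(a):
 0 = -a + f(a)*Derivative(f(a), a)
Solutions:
 f(a) = -sqrt(C1 + a^2)
 f(a) = sqrt(C1 + a^2)


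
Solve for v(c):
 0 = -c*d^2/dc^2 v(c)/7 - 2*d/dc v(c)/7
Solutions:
 v(c) = C1 + C2/c


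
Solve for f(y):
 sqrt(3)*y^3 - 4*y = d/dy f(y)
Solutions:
 f(y) = C1 + sqrt(3)*y^4/4 - 2*y^2


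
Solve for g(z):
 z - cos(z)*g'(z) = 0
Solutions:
 g(z) = C1 + Integral(z/cos(z), z)


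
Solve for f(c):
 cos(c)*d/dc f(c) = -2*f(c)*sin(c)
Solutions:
 f(c) = C1*cos(c)^2


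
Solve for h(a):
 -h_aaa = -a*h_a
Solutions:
 h(a) = C1 + Integral(C2*airyai(a) + C3*airybi(a), a)


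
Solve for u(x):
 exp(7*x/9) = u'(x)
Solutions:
 u(x) = C1 + 9*exp(7*x/9)/7


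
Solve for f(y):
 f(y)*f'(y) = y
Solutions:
 f(y) = -sqrt(C1 + y^2)
 f(y) = sqrt(C1 + y^2)


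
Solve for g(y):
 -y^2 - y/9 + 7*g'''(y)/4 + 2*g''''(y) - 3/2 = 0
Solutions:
 g(y) = C1 + C2*y + C3*y^2 + C4*exp(-7*y/8) + y^5/105 - 137*y^4/2646 + 3515*y^3/9261


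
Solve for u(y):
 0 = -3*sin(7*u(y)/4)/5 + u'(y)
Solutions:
 -3*y/5 + 2*log(cos(7*u(y)/4) - 1)/7 - 2*log(cos(7*u(y)/4) + 1)/7 = C1


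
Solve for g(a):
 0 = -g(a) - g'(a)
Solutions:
 g(a) = C1*exp(-a)


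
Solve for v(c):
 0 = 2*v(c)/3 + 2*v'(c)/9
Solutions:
 v(c) = C1*exp(-3*c)


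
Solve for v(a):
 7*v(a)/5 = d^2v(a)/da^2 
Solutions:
 v(a) = C1*exp(-sqrt(35)*a/5) + C2*exp(sqrt(35)*a/5)


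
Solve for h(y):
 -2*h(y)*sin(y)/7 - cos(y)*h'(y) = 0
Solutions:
 h(y) = C1*cos(y)^(2/7)


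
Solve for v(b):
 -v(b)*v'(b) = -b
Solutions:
 v(b) = -sqrt(C1 + b^2)
 v(b) = sqrt(C1 + b^2)


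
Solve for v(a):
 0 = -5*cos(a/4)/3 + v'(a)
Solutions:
 v(a) = C1 + 20*sin(a/4)/3


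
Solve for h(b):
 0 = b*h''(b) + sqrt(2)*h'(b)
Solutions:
 h(b) = C1 + C2*b^(1 - sqrt(2))


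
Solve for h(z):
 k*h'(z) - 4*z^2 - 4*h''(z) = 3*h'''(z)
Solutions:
 h(z) = C1 + C2*exp(z*(sqrt(3*k + 4) - 2)/3) + C3*exp(-z*(sqrt(3*k + 4) + 2)/3) + 4*z^3/(3*k) + 16*z^2/k^2 + 24*z/k^2 + 128*z/k^3


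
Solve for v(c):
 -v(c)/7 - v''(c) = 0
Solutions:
 v(c) = C1*sin(sqrt(7)*c/7) + C2*cos(sqrt(7)*c/7)


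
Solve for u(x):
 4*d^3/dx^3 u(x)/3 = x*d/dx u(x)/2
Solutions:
 u(x) = C1 + Integral(C2*airyai(3^(1/3)*x/2) + C3*airybi(3^(1/3)*x/2), x)


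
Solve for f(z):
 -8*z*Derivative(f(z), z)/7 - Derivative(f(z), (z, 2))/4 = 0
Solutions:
 f(z) = C1 + C2*erf(4*sqrt(7)*z/7)


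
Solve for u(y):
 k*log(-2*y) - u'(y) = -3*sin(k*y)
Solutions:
 u(y) = C1 + k*y*(log(-y) - 1) + k*y*log(2) + 3*Piecewise((-cos(k*y)/k, Ne(k, 0)), (0, True))


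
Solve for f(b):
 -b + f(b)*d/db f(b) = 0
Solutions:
 f(b) = -sqrt(C1 + b^2)
 f(b) = sqrt(C1 + b^2)


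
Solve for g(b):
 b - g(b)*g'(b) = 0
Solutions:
 g(b) = -sqrt(C1 + b^2)
 g(b) = sqrt(C1 + b^2)


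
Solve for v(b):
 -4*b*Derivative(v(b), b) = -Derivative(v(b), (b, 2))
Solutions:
 v(b) = C1 + C2*erfi(sqrt(2)*b)


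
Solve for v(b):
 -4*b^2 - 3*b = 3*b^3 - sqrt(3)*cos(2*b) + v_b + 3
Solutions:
 v(b) = C1 - 3*b^4/4 - 4*b^3/3 - 3*b^2/2 - 3*b + sqrt(3)*sin(2*b)/2


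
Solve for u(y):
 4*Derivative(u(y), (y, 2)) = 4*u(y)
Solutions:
 u(y) = C1*exp(-y) + C2*exp(y)


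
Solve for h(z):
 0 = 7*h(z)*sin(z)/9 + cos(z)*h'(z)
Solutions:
 h(z) = C1*cos(z)^(7/9)


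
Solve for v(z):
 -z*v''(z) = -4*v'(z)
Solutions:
 v(z) = C1 + C2*z^5


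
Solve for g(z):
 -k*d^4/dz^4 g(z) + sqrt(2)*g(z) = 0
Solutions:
 g(z) = C1*exp(-2^(1/8)*z*(1/k)^(1/4)) + C2*exp(2^(1/8)*z*(1/k)^(1/4)) + C3*exp(-2^(1/8)*I*z*(1/k)^(1/4)) + C4*exp(2^(1/8)*I*z*(1/k)^(1/4))


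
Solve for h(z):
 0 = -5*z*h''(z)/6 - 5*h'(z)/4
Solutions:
 h(z) = C1 + C2/sqrt(z)


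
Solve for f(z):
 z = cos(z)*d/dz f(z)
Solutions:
 f(z) = C1 + Integral(z/cos(z), z)


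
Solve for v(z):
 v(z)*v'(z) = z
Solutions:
 v(z) = -sqrt(C1 + z^2)
 v(z) = sqrt(C1 + z^2)


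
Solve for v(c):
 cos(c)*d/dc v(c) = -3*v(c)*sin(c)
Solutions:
 v(c) = C1*cos(c)^3


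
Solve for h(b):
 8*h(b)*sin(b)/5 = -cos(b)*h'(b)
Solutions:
 h(b) = C1*cos(b)^(8/5)


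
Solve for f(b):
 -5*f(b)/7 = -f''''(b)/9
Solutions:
 f(b) = C1*exp(-sqrt(3)*5^(1/4)*7^(3/4)*b/7) + C2*exp(sqrt(3)*5^(1/4)*7^(3/4)*b/7) + C3*sin(sqrt(3)*5^(1/4)*7^(3/4)*b/7) + C4*cos(sqrt(3)*5^(1/4)*7^(3/4)*b/7)


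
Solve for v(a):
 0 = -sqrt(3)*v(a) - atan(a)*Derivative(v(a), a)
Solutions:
 v(a) = C1*exp(-sqrt(3)*Integral(1/atan(a), a))


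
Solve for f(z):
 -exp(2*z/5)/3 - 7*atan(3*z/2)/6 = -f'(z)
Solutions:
 f(z) = C1 + 7*z*atan(3*z/2)/6 + 5*exp(2*z/5)/6 - 7*log(9*z^2 + 4)/18


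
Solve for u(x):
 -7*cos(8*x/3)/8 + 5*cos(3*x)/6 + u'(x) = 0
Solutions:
 u(x) = C1 + 21*sin(8*x/3)/64 - 5*sin(3*x)/18


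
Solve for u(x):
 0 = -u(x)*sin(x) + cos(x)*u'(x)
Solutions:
 u(x) = C1/cos(x)


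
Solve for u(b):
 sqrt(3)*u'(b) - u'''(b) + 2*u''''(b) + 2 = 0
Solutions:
 u(b) = C1 + C2*exp(b*((-1 + sqrt(-1 + (-1 + 54*sqrt(3))^2) + 54*sqrt(3))^(-1/3) + 2 + (-1 + sqrt(-1 + (-1 + 54*sqrt(3))^2) + 54*sqrt(3))^(1/3))/12)*sin(sqrt(3)*b*(-(-1 + sqrt(-1 + (-1 + 54*sqrt(3))^2) + 54*sqrt(3))^(1/3) + (-1 + sqrt(-1 + (-1 + 54*sqrt(3))^2) + 54*sqrt(3))^(-1/3))/12) + C3*exp(b*((-1 + sqrt(-1 + (-1 + 54*sqrt(3))^2) + 54*sqrt(3))^(-1/3) + 2 + (-1 + sqrt(-1 + (-1 + 54*sqrt(3))^2) + 54*sqrt(3))^(1/3))/12)*cos(sqrt(3)*b*(-(-1 + sqrt(-1 + (-1 + 54*sqrt(3))^2) + 54*sqrt(3))^(1/3) + (-1 + sqrt(-1 + (-1 + 54*sqrt(3))^2) + 54*sqrt(3))^(-1/3))/12) + C4*exp(b*(-(-1 + sqrt(-1 + (-1 + 54*sqrt(3))^2) + 54*sqrt(3))^(1/3) - 1/(-1 + sqrt(-1 + (-1 + 54*sqrt(3))^2) + 54*sqrt(3))^(1/3) + 1)/6) - 2*sqrt(3)*b/3


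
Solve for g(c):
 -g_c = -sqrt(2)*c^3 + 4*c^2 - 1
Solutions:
 g(c) = C1 + sqrt(2)*c^4/4 - 4*c^3/3 + c


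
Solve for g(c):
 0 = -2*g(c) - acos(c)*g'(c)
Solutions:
 g(c) = C1*exp(-2*Integral(1/acos(c), c))


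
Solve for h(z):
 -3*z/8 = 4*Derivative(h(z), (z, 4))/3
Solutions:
 h(z) = C1 + C2*z + C3*z^2 + C4*z^3 - 3*z^5/1280


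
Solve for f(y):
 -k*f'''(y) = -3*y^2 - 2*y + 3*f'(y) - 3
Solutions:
 f(y) = C1 + C2*exp(-sqrt(3)*y*sqrt(-1/k)) + C3*exp(sqrt(3)*y*sqrt(-1/k)) - 2*k*y/3 + y^3/3 + y^2/3 + y


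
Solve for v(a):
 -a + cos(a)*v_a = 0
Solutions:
 v(a) = C1 + Integral(a/cos(a), a)


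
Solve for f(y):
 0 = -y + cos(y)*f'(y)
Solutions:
 f(y) = C1 + Integral(y/cos(y), y)


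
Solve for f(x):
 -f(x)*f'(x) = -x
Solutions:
 f(x) = -sqrt(C1 + x^2)
 f(x) = sqrt(C1 + x^2)


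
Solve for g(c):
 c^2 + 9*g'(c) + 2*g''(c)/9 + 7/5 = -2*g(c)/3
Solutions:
 g(c) = C1*exp(c*(-81 + sqrt(6513))/4) + C2*exp(-c*(sqrt(6513) + 81)/4) - 3*c^2/2 + 81*c/2 - 10957/20


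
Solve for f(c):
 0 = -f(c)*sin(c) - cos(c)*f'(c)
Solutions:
 f(c) = C1*cos(c)


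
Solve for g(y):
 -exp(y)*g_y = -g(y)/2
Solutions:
 g(y) = C1*exp(-exp(-y)/2)


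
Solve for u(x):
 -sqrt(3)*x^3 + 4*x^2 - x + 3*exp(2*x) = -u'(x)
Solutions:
 u(x) = C1 + sqrt(3)*x^4/4 - 4*x^3/3 + x^2/2 - 3*exp(2*x)/2


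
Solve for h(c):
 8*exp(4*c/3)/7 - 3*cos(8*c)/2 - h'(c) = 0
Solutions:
 h(c) = C1 + 6*exp(4*c/3)/7 - 3*sin(8*c)/16


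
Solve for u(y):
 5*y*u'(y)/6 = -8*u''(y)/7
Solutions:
 u(y) = C1 + C2*erf(sqrt(210)*y/24)


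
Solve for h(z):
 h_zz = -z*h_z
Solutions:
 h(z) = C1 + C2*erf(sqrt(2)*z/2)


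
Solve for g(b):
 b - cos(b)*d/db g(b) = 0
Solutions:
 g(b) = C1 + Integral(b/cos(b), b)


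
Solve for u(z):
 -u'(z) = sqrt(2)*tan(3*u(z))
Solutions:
 u(z) = -asin(C1*exp(-3*sqrt(2)*z))/3 + pi/3
 u(z) = asin(C1*exp(-3*sqrt(2)*z))/3


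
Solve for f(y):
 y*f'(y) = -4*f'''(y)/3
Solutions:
 f(y) = C1 + Integral(C2*airyai(-6^(1/3)*y/2) + C3*airybi(-6^(1/3)*y/2), y)


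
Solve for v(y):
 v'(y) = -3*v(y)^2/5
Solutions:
 v(y) = 5/(C1 + 3*y)


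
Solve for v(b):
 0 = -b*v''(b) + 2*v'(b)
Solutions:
 v(b) = C1 + C2*b^3


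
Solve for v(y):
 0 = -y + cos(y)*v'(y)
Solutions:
 v(y) = C1 + Integral(y/cos(y), y)


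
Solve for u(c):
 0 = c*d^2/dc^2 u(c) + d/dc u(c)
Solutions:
 u(c) = C1 + C2*log(c)


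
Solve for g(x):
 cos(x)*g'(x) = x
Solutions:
 g(x) = C1 + Integral(x/cos(x), x)


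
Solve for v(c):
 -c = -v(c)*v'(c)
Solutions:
 v(c) = -sqrt(C1 + c^2)
 v(c) = sqrt(C1 + c^2)


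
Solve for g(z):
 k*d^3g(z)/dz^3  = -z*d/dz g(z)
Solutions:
 g(z) = C1 + Integral(C2*airyai(z*(-1/k)^(1/3)) + C3*airybi(z*(-1/k)^(1/3)), z)


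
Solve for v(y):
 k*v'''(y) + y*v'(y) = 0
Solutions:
 v(y) = C1 + Integral(C2*airyai(y*(-1/k)^(1/3)) + C3*airybi(y*(-1/k)^(1/3)), y)


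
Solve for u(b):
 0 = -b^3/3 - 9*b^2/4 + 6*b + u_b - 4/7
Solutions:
 u(b) = C1 + b^4/12 + 3*b^3/4 - 3*b^2 + 4*b/7


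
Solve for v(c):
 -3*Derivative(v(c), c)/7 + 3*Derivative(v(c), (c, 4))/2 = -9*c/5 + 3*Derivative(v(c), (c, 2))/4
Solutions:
 v(c) = C1 + C2*exp(-c*(7*252^(1/3)/(sqrt(1002) + 36)^(1/3) + 294^(1/3)*(sqrt(1002) + 36)^(1/3))/84)*sin(3^(1/6)*c*(-3^(2/3)*98^(1/3)*(sqrt(1002) + 36)^(1/3) + 21*28^(1/3)/(sqrt(1002) + 36)^(1/3))/84) + C3*exp(-c*(7*252^(1/3)/(sqrt(1002) + 36)^(1/3) + 294^(1/3)*(sqrt(1002) + 36)^(1/3))/84)*cos(3^(1/6)*c*(-3^(2/3)*98^(1/3)*(sqrt(1002) + 36)^(1/3) + 21*28^(1/3)/(sqrt(1002) + 36)^(1/3))/84) + C4*exp(c*(7*252^(1/3)/(sqrt(1002) + 36)^(1/3) + 294^(1/3)*(sqrt(1002) + 36)^(1/3))/42) + 21*c^2/10 - 147*c/20


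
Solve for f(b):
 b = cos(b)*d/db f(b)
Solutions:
 f(b) = C1 + Integral(b/cos(b), b)


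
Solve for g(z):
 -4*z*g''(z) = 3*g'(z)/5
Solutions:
 g(z) = C1 + C2*z^(17/20)


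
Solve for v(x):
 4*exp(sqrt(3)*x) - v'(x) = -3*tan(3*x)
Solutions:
 v(x) = C1 + 4*sqrt(3)*exp(sqrt(3)*x)/3 - log(cos(3*x))


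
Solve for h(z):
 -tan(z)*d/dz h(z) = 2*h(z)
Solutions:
 h(z) = C1/sin(z)^2


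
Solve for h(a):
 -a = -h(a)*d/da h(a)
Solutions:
 h(a) = -sqrt(C1 + a^2)
 h(a) = sqrt(C1 + a^2)


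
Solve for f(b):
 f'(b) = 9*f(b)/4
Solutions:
 f(b) = C1*exp(9*b/4)


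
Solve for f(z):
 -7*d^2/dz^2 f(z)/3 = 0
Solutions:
 f(z) = C1 + C2*z


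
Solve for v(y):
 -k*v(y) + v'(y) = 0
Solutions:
 v(y) = C1*exp(k*y)


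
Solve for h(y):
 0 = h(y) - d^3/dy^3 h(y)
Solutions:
 h(y) = C3*exp(y) + (C1*sin(sqrt(3)*y/2) + C2*cos(sqrt(3)*y/2))*exp(-y/2)


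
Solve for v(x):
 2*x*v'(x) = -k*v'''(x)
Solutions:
 v(x) = C1 + Integral(C2*airyai(2^(1/3)*x*(-1/k)^(1/3)) + C3*airybi(2^(1/3)*x*(-1/k)^(1/3)), x)


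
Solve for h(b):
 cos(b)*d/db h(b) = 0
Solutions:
 h(b) = C1


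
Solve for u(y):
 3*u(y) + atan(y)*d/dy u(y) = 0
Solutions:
 u(y) = C1*exp(-3*Integral(1/atan(y), y))


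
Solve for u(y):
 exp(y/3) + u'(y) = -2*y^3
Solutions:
 u(y) = C1 - y^4/2 - 3*exp(y/3)


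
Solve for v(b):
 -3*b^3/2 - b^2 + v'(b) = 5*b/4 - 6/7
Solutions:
 v(b) = C1 + 3*b^4/8 + b^3/3 + 5*b^2/8 - 6*b/7


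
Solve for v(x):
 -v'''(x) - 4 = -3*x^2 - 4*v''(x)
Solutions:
 v(x) = C1 + C2*x + C3*exp(4*x) - x^4/16 - x^3/16 + 29*x^2/64


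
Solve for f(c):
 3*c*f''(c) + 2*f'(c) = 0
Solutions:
 f(c) = C1 + C2*c^(1/3)


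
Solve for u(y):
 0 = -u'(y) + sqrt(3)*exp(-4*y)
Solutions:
 u(y) = C1 - sqrt(3)*exp(-4*y)/4


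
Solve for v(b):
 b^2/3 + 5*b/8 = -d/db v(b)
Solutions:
 v(b) = C1 - b^3/9 - 5*b^2/16


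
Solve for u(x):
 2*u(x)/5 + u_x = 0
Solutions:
 u(x) = C1*exp(-2*x/5)


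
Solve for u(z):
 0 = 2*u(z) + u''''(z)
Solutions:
 u(z) = (C1*sin(2^(3/4)*z/2) + C2*cos(2^(3/4)*z/2))*exp(-2^(3/4)*z/2) + (C3*sin(2^(3/4)*z/2) + C4*cos(2^(3/4)*z/2))*exp(2^(3/4)*z/2)


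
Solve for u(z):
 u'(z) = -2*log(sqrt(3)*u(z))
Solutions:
 Integral(1/(2*log(_y) + log(3)), (_y, u(z))) = C1 - z


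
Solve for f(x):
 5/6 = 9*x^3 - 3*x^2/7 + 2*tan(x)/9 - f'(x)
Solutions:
 f(x) = C1 + 9*x^4/4 - x^3/7 - 5*x/6 - 2*log(cos(x))/9


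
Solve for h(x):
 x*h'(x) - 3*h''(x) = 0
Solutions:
 h(x) = C1 + C2*erfi(sqrt(6)*x/6)


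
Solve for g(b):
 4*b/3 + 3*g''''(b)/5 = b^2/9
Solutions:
 g(b) = C1 + C2*b + C3*b^2 + C4*b^3 + b^6/1944 - b^5/54


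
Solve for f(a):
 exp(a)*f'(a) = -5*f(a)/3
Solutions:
 f(a) = C1*exp(5*exp(-a)/3)


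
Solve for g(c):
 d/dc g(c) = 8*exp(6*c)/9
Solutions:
 g(c) = C1 + 4*exp(6*c)/27


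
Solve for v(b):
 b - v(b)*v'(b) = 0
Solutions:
 v(b) = -sqrt(C1 + b^2)
 v(b) = sqrt(C1 + b^2)


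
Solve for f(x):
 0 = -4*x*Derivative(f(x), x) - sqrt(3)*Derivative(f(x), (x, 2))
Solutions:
 f(x) = C1 + C2*erf(sqrt(2)*3^(3/4)*x/3)


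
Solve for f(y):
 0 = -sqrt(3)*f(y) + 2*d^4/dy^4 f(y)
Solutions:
 f(y) = C1*exp(-2^(3/4)*3^(1/8)*y/2) + C2*exp(2^(3/4)*3^(1/8)*y/2) + C3*sin(2^(3/4)*3^(1/8)*y/2) + C4*cos(2^(3/4)*3^(1/8)*y/2)


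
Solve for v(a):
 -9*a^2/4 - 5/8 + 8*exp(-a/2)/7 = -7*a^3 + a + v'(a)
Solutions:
 v(a) = C1 + 7*a^4/4 - 3*a^3/4 - a^2/2 - 5*a/8 - 16*exp(-a/2)/7


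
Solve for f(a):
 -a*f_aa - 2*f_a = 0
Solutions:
 f(a) = C1 + C2/a


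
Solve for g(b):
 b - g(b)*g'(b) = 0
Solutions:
 g(b) = -sqrt(C1 + b^2)
 g(b) = sqrt(C1 + b^2)


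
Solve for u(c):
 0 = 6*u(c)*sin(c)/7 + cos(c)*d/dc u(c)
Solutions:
 u(c) = C1*cos(c)^(6/7)


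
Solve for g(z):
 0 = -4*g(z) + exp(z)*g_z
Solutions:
 g(z) = C1*exp(-4*exp(-z))


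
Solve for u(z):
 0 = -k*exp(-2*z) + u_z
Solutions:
 u(z) = C1 - k*exp(-2*z)/2


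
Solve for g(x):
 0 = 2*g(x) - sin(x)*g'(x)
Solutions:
 g(x) = C1*(cos(x) - 1)/(cos(x) + 1)


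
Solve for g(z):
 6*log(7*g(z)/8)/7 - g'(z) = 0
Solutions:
 7*Integral(1/(-log(_y) - log(7) + 3*log(2)), (_y, g(z)))/6 = C1 - z


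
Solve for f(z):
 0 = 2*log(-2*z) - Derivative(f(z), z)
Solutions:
 f(z) = C1 + 2*z*log(-z) + 2*z*(-1 + log(2))


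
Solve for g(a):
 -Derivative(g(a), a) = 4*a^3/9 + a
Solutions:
 g(a) = C1 - a^4/9 - a^2/2


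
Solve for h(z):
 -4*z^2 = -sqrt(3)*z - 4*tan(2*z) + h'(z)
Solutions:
 h(z) = C1 - 4*z^3/3 + sqrt(3)*z^2/2 - 2*log(cos(2*z))


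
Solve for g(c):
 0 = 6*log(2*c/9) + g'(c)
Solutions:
 g(c) = C1 - 6*c*log(c) + 6*c + c*log(531441/64)


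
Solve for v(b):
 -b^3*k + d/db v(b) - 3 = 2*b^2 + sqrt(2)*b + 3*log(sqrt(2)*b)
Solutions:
 v(b) = C1 + b^4*k/4 + 2*b^3/3 + sqrt(2)*b^2/2 + 3*b*log(b) + 3*b*log(2)/2


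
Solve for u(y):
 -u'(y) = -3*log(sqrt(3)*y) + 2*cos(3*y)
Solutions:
 u(y) = C1 + 3*y*log(y) - 3*y + 3*y*log(3)/2 - 2*sin(3*y)/3


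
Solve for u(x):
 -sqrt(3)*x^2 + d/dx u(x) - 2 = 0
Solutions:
 u(x) = C1 + sqrt(3)*x^3/3 + 2*x


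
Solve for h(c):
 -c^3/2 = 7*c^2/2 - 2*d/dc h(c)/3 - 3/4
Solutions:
 h(c) = C1 + 3*c^4/16 + 7*c^3/4 - 9*c/8


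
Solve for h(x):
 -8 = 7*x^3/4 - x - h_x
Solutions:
 h(x) = C1 + 7*x^4/16 - x^2/2 + 8*x


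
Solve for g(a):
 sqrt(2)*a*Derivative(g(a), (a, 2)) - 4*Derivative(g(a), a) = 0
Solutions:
 g(a) = C1 + C2*a^(1 + 2*sqrt(2))


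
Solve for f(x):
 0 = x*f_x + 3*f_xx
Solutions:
 f(x) = C1 + C2*erf(sqrt(6)*x/6)


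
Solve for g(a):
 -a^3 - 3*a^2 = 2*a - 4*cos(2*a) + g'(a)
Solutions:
 g(a) = C1 - a^4/4 - a^3 - a^2 + 2*sin(2*a)


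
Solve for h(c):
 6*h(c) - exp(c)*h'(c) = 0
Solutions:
 h(c) = C1*exp(-6*exp(-c))


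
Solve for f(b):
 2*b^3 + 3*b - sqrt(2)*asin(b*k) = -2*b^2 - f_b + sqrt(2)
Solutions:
 f(b) = C1 - b^4/2 - 2*b^3/3 - 3*b^2/2 + sqrt(2)*b + sqrt(2)*Piecewise((b*asin(b*k) + sqrt(-b^2*k^2 + 1)/k, Ne(k, 0)), (0, True))


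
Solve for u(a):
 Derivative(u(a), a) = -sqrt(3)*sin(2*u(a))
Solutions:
 u(a) = pi - acos((-C1 - exp(4*sqrt(3)*a))/(C1 - exp(4*sqrt(3)*a)))/2
 u(a) = acos((-C1 - exp(4*sqrt(3)*a))/(C1 - exp(4*sqrt(3)*a)))/2


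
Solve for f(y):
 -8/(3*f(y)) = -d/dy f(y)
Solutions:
 f(y) = -sqrt(C1 + 48*y)/3
 f(y) = sqrt(C1 + 48*y)/3


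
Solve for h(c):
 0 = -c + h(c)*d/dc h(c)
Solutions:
 h(c) = -sqrt(C1 + c^2)
 h(c) = sqrt(C1 + c^2)


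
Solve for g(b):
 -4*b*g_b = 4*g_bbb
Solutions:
 g(b) = C1 + Integral(C2*airyai(-b) + C3*airybi(-b), b)


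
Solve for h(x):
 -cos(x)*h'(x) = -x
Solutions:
 h(x) = C1 + Integral(x/cos(x), x)


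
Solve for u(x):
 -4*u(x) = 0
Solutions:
 u(x) = 0


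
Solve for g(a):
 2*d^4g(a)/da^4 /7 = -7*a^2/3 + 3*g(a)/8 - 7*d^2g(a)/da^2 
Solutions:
 g(a) = C1*exp(-a*sqrt(-49 + sqrt(2422))/2) + C2*exp(a*sqrt(-49 + sqrt(2422))/2) + C3*sin(a*sqrt(49 + sqrt(2422))/2) + C4*cos(a*sqrt(49 + sqrt(2422))/2) + 56*a^2/9 + 6272/27


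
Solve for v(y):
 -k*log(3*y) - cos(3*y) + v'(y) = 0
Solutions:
 v(y) = C1 + k*y*(log(y) - 1) + k*y*log(3) + sin(3*y)/3


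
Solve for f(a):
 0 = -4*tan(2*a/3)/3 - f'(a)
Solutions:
 f(a) = C1 + 2*log(cos(2*a/3))


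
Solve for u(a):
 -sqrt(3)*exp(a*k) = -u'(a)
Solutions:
 u(a) = C1 + sqrt(3)*exp(a*k)/k


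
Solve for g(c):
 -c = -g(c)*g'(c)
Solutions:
 g(c) = -sqrt(C1 + c^2)
 g(c) = sqrt(C1 + c^2)


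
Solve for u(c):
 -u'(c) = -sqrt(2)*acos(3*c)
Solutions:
 u(c) = C1 + sqrt(2)*(c*acos(3*c) - sqrt(1 - 9*c^2)/3)


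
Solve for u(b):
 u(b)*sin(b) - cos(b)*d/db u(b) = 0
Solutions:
 u(b) = C1/cos(b)


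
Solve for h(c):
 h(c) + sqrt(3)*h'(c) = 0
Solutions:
 h(c) = C1*exp(-sqrt(3)*c/3)


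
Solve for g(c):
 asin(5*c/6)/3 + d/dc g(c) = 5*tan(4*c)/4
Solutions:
 g(c) = C1 - c*asin(5*c/6)/3 - sqrt(36 - 25*c^2)/15 - 5*log(cos(4*c))/16


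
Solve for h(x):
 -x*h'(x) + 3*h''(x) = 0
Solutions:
 h(x) = C1 + C2*erfi(sqrt(6)*x/6)


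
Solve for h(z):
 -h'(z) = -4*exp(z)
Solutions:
 h(z) = C1 + 4*exp(z)


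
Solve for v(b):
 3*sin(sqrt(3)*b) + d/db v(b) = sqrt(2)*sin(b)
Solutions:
 v(b) = C1 - sqrt(2)*cos(b) + sqrt(3)*cos(sqrt(3)*b)


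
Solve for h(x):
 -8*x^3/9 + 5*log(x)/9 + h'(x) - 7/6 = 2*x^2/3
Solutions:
 h(x) = C1 + 2*x^4/9 + 2*x^3/9 - 5*x*log(x)/9 + 31*x/18


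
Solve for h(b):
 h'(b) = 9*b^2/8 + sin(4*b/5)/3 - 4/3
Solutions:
 h(b) = C1 + 3*b^3/8 - 4*b/3 - 5*cos(4*b/5)/12


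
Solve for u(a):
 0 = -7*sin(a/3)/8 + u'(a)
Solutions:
 u(a) = C1 - 21*cos(a/3)/8


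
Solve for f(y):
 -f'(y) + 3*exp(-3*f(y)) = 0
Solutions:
 f(y) = log(C1 + 9*y)/3
 f(y) = log((-3^(1/3) - 3^(5/6)*I)*(C1 + 3*y)^(1/3)/2)
 f(y) = log((-3^(1/3) + 3^(5/6)*I)*(C1 + 3*y)^(1/3)/2)


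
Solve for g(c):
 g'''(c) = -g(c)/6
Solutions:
 g(c) = C3*exp(-6^(2/3)*c/6) + (C1*sin(2^(2/3)*3^(1/6)*c/4) + C2*cos(2^(2/3)*3^(1/6)*c/4))*exp(6^(2/3)*c/12)


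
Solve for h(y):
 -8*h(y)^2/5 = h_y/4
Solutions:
 h(y) = 5/(C1 + 32*y)


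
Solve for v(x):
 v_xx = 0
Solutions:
 v(x) = C1 + C2*x


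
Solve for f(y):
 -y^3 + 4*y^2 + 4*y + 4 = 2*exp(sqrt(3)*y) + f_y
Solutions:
 f(y) = C1 - y^4/4 + 4*y^3/3 + 2*y^2 + 4*y - 2*sqrt(3)*exp(sqrt(3)*y)/3


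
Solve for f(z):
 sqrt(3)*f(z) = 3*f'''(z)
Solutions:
 f(z) = C3*exp(3^(5/6)*z/3) + (C1*sin(3^(1/3)*z/2) + C2*cos(3^(1/3)*z/2))*exp(-3^(5/6)*z/6)


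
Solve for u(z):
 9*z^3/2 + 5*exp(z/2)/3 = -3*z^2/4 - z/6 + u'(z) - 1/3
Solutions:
 u(z) = C1 + 9*z^4/8 + z^3/4 + z^2/12 + z/3 + 10*exp(z/2)/3


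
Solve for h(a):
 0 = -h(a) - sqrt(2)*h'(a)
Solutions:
 h(a) = C1*exp(-sqrt(2)*a/2)


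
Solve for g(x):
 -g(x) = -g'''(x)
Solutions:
 g(x) = C3*exp(x) + (C1*sin(sqrt(3)*x/2) + C2*cos(sqrt(3)*x/2))*exp(-x/2)


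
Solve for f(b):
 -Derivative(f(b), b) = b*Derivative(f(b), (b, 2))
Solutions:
 f(b) = C1 + C2*log(b)


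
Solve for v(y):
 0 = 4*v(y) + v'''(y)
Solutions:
 v(y) = C3*exp(-2^(2/3)*y) + (C1*sin(2^(2/3)*sqrt(3)*y/2) + C2*cos(2^(2/3)*sqrt(3)*y/2))*exp(2^(2/3)*y/2)


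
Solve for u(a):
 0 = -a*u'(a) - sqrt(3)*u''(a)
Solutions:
 u(a) = C1 + C2*erf(sqrt(2)*3^(3/4)*a/6)


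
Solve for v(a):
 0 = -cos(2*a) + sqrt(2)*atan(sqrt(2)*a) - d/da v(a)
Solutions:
 v(a) = C1 + sqrt(2)*(a*atan(sqrt(2)*a) - sqrt(2)*log(2*a^2 + 1)/4) - sin(2*a)/2


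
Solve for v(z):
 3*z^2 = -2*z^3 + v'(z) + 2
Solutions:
 v(z) = C1 + z^4/2 + z^3 - 2*z


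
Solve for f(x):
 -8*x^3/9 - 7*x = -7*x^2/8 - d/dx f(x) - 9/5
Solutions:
 f(x) = C1 + 2*x^4/9 - 7*x^3/24 + 7*x^2/2 - 9*x/5


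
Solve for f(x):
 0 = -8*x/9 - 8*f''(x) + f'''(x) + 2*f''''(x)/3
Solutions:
 f(x) = C1 + C2*x + C3*exp(x*(-3 + sqrt(201))/4) + C4*exp(-x*(3 + sqrt(201))/4) - x^3/54 - x^2/144


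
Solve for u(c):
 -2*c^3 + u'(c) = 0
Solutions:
 u(c) = C1 + c^4/2


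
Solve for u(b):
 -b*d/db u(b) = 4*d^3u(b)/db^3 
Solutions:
 u(b) = C1 + Integral(C2*airyai(-2^(1/3)*b/2) + C3*airybi(-2^(1/3)*b/2), b)


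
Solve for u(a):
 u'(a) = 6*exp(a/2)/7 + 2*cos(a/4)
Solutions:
 u(a) = C1 + 12*exp(a/2)/7 + 8*sin(a/4)


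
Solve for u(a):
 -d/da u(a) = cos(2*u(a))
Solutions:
 u(a) = -asin((C1 + exp(4*a))/(C1 - exp(4*a)))/2 + pi/2
 u(a) = asin((C1 + exp(4*a))/(C1 - exp(4*a)))/2


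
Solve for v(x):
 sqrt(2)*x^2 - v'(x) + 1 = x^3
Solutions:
 v(x) = C1 - x^4/4 + sqrt(2)*x^3/3 + x


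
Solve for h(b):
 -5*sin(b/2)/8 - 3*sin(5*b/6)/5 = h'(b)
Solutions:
 h(b) = C1 + 5*cos(b/2)/4 + 18*cos(5*b/6)/25


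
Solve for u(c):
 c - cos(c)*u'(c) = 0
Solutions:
 u(c) = C1 + Integral(c/cos(c), c)


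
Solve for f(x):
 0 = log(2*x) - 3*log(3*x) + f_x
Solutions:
 f(x) = C1 + 2*x*log(x) - 2*x + x*log(27/2)


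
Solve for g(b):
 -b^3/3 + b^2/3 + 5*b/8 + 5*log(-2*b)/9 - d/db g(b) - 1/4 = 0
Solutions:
 g(b) = C1 - b^4/12 + b^3/9 + 5*b^2/16 + 5*b*log(-b)/9 + b*(-29 + 20*log(2))/36


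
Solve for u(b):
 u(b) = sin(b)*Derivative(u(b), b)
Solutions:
 u(b) = C1*sqrt(cos(b) - 1)/sqrt(cos(b) + 1)
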